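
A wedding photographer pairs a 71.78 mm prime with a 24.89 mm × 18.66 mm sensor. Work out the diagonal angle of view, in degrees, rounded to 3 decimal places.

Sensor diagonal = √(24.89² + 18.66²) = √967.7077 ≈ 31.1080 mm.
Angle of view α = 2·arctan(d/2f) with d = 31.1080 mm and f = 71.78 mm.
d/2f = 0.21669; arctan(0.21669) ≈ 12.2264°, so α ≈ 24.4528°.

24.453°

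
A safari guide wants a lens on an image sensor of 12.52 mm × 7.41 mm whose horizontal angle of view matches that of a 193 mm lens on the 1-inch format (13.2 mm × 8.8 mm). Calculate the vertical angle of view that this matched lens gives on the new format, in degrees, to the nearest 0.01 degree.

2.32°

Equal horizontal AOV ⇒ f₂ = f₁ · 12.52/13.2 = 193 × 0.94848 ≈ 183.0576 mm.
Vertical AOV on the new format = 2·arctan(7.41 / (2 × 183.0576)) = 2·arctan(0.02024) ≈ 2.3190°.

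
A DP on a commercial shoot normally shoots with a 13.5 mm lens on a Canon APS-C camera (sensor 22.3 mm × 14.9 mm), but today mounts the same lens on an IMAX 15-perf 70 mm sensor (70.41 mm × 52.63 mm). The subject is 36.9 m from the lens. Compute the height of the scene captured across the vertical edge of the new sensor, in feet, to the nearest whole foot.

472 ft

The focal length stays 13.5 mm; the relevant sensor dimension is now h = 52.63 mm. Object distance dₒ = 36.9 m = 36900 mm.
Thin-lens field height W = h·(dₒ − f)/f = 52.63 × (36900 − 13.5)/13.5 ≈ 143802.703 mm = 143802.703/304.8 ft = 471.794 ft.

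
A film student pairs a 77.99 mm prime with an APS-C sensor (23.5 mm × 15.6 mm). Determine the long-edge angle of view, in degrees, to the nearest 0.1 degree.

17.1°

Angle of view α = 2·arctan(w/2f) with w = 23.5 mm and f = 77.99 mm.
w/2f = 0.15066; arctan(0.15066) ≈ 8.5678°, so α ≈ 17.1355°.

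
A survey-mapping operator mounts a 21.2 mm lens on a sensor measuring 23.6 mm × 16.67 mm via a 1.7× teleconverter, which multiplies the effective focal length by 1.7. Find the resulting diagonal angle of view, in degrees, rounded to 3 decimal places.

43.687°

Effective focal length f = 21.2 × 1.7 = 36.04 mm.
Sensor diagonal = √(23.6² + 16.67²) = √834.8489 ≈ 28.8938 mm.
α = 2·arctan(28.894 / (2 × 36.04)) = 2·arctan(0.40086) ≈ 43.6874°.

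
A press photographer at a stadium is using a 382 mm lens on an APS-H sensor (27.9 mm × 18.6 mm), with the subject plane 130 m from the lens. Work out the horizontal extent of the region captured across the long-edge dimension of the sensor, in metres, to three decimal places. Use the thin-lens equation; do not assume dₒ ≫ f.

9.467 m

dₒ: 130 m = 130000 mm.
Similar triangles through the lens centre give W/dₒ = w/dᵢ; with 1/f = 1/dₒ + 1/dᵢ this gives W = w·(dₒ − f)/f.
W = 27.9 mm × (130000 − 382) / 382 = 27.9 × 339.3141 ≈ 9466.864 mm = 9.46686 m.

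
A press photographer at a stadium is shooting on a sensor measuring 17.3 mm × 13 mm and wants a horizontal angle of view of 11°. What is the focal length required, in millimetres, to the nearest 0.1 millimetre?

89.8 mm

From α = 2·arctan(w/2f) we get f = w / (2·tan(α/2)).
With w = 17.3 mm and α/2 = 5.5°, tan(α/2) ≈ 0.09629, so f ≈ 17.3 / 0.19258 ≈ 89.8337 mm.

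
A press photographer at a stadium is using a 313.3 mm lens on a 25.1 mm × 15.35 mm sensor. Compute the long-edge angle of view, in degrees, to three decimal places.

Angle of view α = 2·arctan(w/2f) with w = 25.1 mm and f = 313.3 mm.
w/2f = 0.04006; arctan(0.04006) ≈ 2.2939°, so α ≈ 4.5878°.

4.588°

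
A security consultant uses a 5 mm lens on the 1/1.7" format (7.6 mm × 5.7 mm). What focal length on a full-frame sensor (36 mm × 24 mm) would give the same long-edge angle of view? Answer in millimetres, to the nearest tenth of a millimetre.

23.7 mm

Equal angle of view means equal width/f ratio, so f₂ = f₁ · (width₂/width₁) = 5 × 36/7.6.
f₂ = 5 × 4.73684 ≈ 23.684 mm.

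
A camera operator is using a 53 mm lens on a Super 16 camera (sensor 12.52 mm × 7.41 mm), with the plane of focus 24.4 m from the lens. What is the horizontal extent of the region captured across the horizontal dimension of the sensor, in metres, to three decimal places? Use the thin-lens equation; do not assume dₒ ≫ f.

5.751 m

dₒ: 24.4 m = 24400 mm.
Similar triangles through the lens centre give W/dₒ = w/dᵢ; with 1/f = 1/dₒ + 1/dᵢ this gives W = w·(dₒ − f)/f.
W = 12.52 mm × (24400 − 53) / 53 = 12.52 × 459.3774 ≈ 5751.405 mm = 5.7514 m.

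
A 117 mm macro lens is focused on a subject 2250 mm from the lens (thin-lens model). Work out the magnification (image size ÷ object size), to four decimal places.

0.0549×

Thin lens: 1/f = 1/dₒ + 1/dᵢ → 1/dᵢ = 1/117 − 1/2250 = 0.0081026 mm⁻¹, so dᵢ ≈ 123.4177 mm.
Magnification m = dᵢ/dₒ = 123.4177/2250 ≈ 0.05485.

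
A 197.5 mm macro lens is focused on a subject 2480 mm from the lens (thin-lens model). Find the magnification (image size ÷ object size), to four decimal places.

0.0865×

Thin lens: 1/f = 1/dₒ + 1/dᵢ → 1/dᵢ = 1/197.5 − 1/2480 = 0.0046601 mm⁻¹, so dᵢ ≈ 214.5893 mm.
Magnification m = dᵢ/dₒ = 214.5893/2480 ≈ 0.08653.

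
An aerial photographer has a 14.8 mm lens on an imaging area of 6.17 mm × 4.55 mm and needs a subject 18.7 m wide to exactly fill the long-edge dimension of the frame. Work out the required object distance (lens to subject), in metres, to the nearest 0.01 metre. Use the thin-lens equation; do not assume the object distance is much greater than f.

W: 18.7 m = 18700 mm.
Magnification m = w/W = dᵢ/dₒ; combined with 1/f = 1/dₒ + 1/dᵢ this gives dₒ = f·(1 + W/w).
dₒ = 14.8 mm × (1 + 18700/6.17) = 14.8 × 3031.7942 ≈ 44870.554 mm = 44.8706 m.

44.87 m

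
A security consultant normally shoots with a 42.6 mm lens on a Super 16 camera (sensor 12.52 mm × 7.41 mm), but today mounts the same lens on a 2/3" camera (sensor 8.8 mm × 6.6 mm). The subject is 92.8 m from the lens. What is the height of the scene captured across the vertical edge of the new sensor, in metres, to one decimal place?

14.4 m

The focal length stays 42.6 mm; the relevant sensor dimension is now h = 6.6 mm. Object distance dₒ = 92.8 m = 92800 mm.
Thin-lens field height W = h·(dₒ − f)/f = 6.6 × (92800 − 42.6)/42.6 ≈ 14370.865 mm = 14.3709 m.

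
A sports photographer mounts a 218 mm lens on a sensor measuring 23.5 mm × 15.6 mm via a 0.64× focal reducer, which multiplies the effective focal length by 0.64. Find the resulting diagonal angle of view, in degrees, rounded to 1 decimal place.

11.5°

Effective focal length f = 218 × 0.64 = 139.52 mm.
Sensor diagonal = √(23.5² + 15.6²) = √795.6100 ≈ 28.2066 mm.
α = 2·arctan(28.207 / (2 × 139.52)) = 2·arctan(0.10108) ≈ 11.5442°.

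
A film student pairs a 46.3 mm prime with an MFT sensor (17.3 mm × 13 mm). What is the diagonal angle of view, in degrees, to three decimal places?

26.307°

Sensor diagonal = √(17.3² + 13²) = √468.2900 ≈ 21.6400 mm.
Angle of view α = 2·arctan(d/2f) with d = 21.6400 mm and f = 46.3 mm.
d/2f = 0.23369; arctan(0.23369) ≈ 13.1536°, so α ≈ 26.3072°.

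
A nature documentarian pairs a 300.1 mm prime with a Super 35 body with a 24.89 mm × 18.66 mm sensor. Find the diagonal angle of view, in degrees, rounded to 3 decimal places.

Sensor diagonal = √(24.89² + 18.66²) = √967.7077 ≈ 31.1080 mm.
Angle of view α = 2·arctan(d/2f) with d = 31.1080 mm and f = 300.1 mm.
d/2f = 0.05183; arctan(0.05183) ≈ 2.9670°, so α ≈ 5.9339°.

5.934°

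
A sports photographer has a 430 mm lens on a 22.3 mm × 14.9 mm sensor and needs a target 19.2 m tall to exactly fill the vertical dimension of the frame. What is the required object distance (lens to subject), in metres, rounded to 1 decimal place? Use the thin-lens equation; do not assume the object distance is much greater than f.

W: 19.2 m = 19200 mm.
Magnification m = h/W = dᵢ/dₒ; combined with 1/f = 1/dₒ + 1/dᵢ this gives dₒ = f·(1 + W/h).
dₒ = 430 mm × (1 + 19200/14.9) = 430 × 1289.5906 ≈ 554523.960 mm = 554.524 m.

554.5 m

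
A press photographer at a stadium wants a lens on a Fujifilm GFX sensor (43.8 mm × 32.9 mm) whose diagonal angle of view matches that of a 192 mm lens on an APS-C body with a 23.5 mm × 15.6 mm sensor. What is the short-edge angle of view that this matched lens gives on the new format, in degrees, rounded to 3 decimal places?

Sensor diagonal = √(23.5² + 15.6²) = √795.6100 ≈ 28.2066 mm.
Sensor diagonal = √(43.8² + 32.9²) = √3000.8500 ≈ 54.7800 mm.
Equal diagonal AOV ⇒ f₂ = f₁ · 54.7800/28.2066 = 192 × 1.94210 ≈ 372.8836 mm.
Short-edge AOV on the new format = 2·arctan(32.9 / (2 × 372.8836)) = 2·arctan(0.04412) ≈ 5.0520°.

5.052°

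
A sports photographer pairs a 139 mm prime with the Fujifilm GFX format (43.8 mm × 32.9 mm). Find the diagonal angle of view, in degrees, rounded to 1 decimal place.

22.3°

Sensor diagonal = √(43.8² + 32.9²) = √3000.8500 ≈ 54.7800 mm.
Angle of view α = 2·arctan(d/2f) with d = 54.7800 mm and f = 139 mm.
d/2f = 0.19705; arctan(0.19705) ≈ 11.1473°, so α ≈ 22.2947°.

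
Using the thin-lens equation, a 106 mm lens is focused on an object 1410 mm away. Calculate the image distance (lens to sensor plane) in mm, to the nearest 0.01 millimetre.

1/dᵢ = 1/f − 1/dₒ = 1/106 − 1/1410 = 0.0087247 mm⁻¹.
dᵢ = 1/0.0087247 ≈ 114.6166 mm.

114.62 mm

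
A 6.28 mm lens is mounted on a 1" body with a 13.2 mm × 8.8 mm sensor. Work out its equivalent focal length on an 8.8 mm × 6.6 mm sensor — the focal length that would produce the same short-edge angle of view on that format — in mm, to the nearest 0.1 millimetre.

Equal angle of view means equal height/f ratio, so f₂ = f₁ · (height₂/height₁) = 6.28 × 6.6/8.8.
f₂ = 6.28 × 0.75000 ≈ 4.710 mm.

4.7 mm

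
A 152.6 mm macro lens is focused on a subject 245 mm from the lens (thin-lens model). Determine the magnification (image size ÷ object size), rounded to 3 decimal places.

1.652×

Thin lens: 1/f = 1/dₒ + 1/dᵢ → 1/dᵢ = 1/152.6 − 1/245 = 0.0024714 mm⁻¹, so dᵢ ≈ 404.6212 mm.
Magnification m = dᵢ/dₒ = 404.6212/245 ≈ 1.65152.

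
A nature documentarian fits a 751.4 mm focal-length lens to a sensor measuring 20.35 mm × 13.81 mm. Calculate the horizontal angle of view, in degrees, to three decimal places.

1.552°

Angle of view α = 2·arctan(w/2f) with w = 20.35 mm and f = 751.4 mm.
w/2f = 0.01354; arctan(0.01354) ≈ 0.7758°, so α ≈ 1.5516°.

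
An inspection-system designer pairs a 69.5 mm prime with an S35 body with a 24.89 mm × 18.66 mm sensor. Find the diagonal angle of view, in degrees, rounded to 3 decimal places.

25.230°

Sensor diagonal = √(24.89² + 18.66²) = √967.7077 ≈ 31.1080 mm.
Angle of view α = 2·arctan(d/2f) with d = 31.1080 mm and f = 69.5 mm.
d/2f = 0.22380; arctan(0.22380) ≈ 12.6148°, so α ≈ 25.2297°.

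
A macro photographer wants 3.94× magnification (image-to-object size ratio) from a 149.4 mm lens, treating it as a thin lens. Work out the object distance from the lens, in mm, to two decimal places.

With m = dᵢ/dₒ and 1/f = 1/dₒ + 1/dᵢ, substituting dᵢ = m·dₒ gives 1/f = (1 + 1/m)/dₒ, hence dₒ = f·(1 + 1/m).
dₒ = 149.4 × (1 + 1/3.94) = 149.4 × 1.25381 ≈ 187.319 mm.

187.32 mm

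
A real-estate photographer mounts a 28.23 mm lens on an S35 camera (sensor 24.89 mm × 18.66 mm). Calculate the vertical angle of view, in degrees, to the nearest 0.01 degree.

36.58°

Angle of view α = 2·arctan(h/2f) with h = 18.66 mm and f = 28.23 mm.
h/2f = 0.33050; arctan(0.33050) ≈ 18.2887°, so α ≈ 36.5774°.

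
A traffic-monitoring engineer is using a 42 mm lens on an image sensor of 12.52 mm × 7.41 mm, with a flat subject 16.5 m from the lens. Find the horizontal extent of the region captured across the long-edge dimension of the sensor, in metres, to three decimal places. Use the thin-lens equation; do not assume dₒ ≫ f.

dₒ: 16.5 m = 16500 mm.
Similar triangles through the lens centre give W/dₒ = w/dᵢ; with 1/f = 1/dₒ + 1/dᵢ this gives W = w·(dₒ − f)/f.
W = 12.52 mm × (16500 − 42) / 42 = 12.52 × 391.8571 ≈ 4906.051 mm = 4.90605 m.

4.906 m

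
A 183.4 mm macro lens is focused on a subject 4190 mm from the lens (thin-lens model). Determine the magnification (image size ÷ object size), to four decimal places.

0.0458×

Thin lens: 1/f = 1/dₒ + 1/dᵢ → 1/dᵢ = 1/183.4 − 1/4190 = 0.0052139 mm⁻¹, so dᵢ ≈ 191.7950 mm.
Magnification m = dᵢ/dₒ = 191.7950/4190 ≈ 0.04577.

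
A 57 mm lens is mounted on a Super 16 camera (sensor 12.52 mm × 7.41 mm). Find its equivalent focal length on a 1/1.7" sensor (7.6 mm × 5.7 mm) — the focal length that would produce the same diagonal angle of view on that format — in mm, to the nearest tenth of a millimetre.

37.2 mm

Sensor diagonal = √(12.52² + 7.41²) = √211.6585 ≈ 14.5485 mm.
Sensor diagonal = √(7.6² + 5.7²) = √90.2500 ≈ 9.5000 mm.
Equal angle of view means equal diagonal/f ratio, so f₂ = f₁ · (diagonal₂/diagonal₁) = 57 × 9.5000/14.5485.
f₂ = 57 × 0.65299 ≈ 37.220 mm.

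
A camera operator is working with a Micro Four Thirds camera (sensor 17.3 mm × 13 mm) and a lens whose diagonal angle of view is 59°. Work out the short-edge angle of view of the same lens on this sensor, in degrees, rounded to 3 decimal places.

Sensor diagonal = √(17.3² + 13²) = √468.2900 ≈ 21.6400 mm.
From the diagonal AOV: f = 21.6400 / (2·tan(29.5°)) = 21.6400 / 1.13155 ≈ 19.1243 mm.
Short-edge AOV = 2·arctan(13 / (2 × 19.1243)) = 2·arctan(0.33988) ≈ 37.5439°.

37.544°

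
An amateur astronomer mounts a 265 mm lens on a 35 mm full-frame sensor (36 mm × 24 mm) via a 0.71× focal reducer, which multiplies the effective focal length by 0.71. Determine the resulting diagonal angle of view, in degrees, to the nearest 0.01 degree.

13.12°

Effective focal length f = 265 × 0.71 = 188.15 mm.
Sensor diagonal = √(36² + 24²) = √1872.0000 ≈ 43.2666 mm.
α = 2·arctan(43.267 / (2 × 188.15)) = 2·arctan(0.11498) ≈ 13.1180°.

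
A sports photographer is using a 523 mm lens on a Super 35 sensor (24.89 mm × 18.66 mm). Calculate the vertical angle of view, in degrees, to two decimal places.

Angle of view α = 2·arctan(h/2f) with h = 18.66 mm and f = 523 mm.
h/2f = 0.01784; arctan(0.01784) ≈ 1.0220°, so α ≈ 2.0440°.

2.04°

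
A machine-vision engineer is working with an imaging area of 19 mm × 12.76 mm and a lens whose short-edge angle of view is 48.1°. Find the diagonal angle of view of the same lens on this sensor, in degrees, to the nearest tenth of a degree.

From the short-edge AOV: f = 12.76 / (2·tan(24.05°)) = 12.76 / 0.89255 ≈ 14.2961 mm.
Sensor diagonal = √(19² + 12.76²) = √523.8176 ≈ 22.8871 mm.
Diagonal AOV = 2·arctan(22.8871 / (2 × 14.2961)) = 2·arctan(0.80046) ≈ 77.3520°.

77.4°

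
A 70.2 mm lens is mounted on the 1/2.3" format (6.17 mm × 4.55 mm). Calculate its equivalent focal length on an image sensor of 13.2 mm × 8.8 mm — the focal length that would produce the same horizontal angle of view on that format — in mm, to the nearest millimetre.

150 mm

Equal angle of view means equal width/f ratio, so f₂ = f₁ · (width₂/width₁) = 70.2 × 13.2/6.17.
f₂ = 70.2 × 2.13938 ≈ 150.185 mm.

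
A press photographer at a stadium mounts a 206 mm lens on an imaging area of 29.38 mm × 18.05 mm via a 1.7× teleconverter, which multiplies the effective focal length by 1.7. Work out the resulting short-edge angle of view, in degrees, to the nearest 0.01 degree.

2.95°

Effective focal length f = 206 × 1.7 = 350.2 mm.
α = 2·arctan(18.05 / (2 × 350.2)) = 2·arctan(0.02577) ≈ 2.9525°.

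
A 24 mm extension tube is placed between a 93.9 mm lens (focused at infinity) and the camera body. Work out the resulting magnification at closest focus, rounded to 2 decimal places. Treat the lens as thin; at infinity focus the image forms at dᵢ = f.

0.26×

The tube moves the image plane from f to f + e, so dᵢ = 93.9 + 24 = 117.9 mm. Focus is achieved when 1/f = 1/dₒ + 1/dᵢ, giving dₒ = 1/(1/f − 1/(f+e)).
Magnification m = dᵢ/dₒ = (f+e)·(1/f − 1/(f+e)) = e/f = 24/93.9 ≈ 0.2556.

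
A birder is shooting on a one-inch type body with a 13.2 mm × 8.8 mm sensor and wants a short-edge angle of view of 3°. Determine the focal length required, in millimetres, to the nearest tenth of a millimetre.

From α = 2·arctan(h/2f) we get f = h / (2·tan(α/2)).
With h = 8.8 mm and α/2 = 1.5°, tan(α/2) ≈ 0.02619, so f ≈ 8.8 / 0.05237 ≈ 168.0292 mm.

168.0 mm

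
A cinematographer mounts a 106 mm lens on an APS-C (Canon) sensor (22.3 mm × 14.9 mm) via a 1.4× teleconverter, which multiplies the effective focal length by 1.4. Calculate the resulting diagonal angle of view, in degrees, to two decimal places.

10.33°

Effective focal length f = 106 × 1.4 = 148.4 mm.
Sensor diagonal = √(22.3² + 14.9²) = √719.3000 ≈ 26.8198 mm.
α = 2·arctan(26.820 / (2 × 148.4)) = 2·arctan(0.09036) ≈ 10.3268°.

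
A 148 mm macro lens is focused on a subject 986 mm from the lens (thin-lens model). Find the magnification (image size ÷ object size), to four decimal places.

Thin lens: 1/f = 1/dₒ + 1/dᵢ → 1/dᵢ = 1/148 − 1/986 = 0.0057426 mm⁻¹, so dᵢ ≈ 174.1384 mm.
Magnification m = dᵢ/dₒ = 174.1384/986 ≈ 0.17661.

0.1766×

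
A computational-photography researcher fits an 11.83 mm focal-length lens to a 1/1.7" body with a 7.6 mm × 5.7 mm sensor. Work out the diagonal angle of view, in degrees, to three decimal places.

Sensor diagonal = √(7.6² + 5.7²) = √90.2500 ≈ 9.5000 mm.
Angle of view α = 2·arctan(d/2f) with d = 9.5000 mm and f = 11.83 mm.
d/2f = 0.40152; arctan(0.40152) ≈ 21.8765°, so α ≈ 43.7530°.

43.753°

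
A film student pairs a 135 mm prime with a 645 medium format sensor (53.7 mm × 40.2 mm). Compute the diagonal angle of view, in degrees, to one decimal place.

27.9°

Sensor diagonal = √(53.7² + 40.2²) = √4499.7300 ≈ 67.0800 mm.
Angle of view α = 2·arctan(d/2f) with d = 67.0800 mm and f = 135 mm.
d/2f = 0.24844; arctan(0.24844) ≈ 13.9523°, so α ≈ 27.9047°.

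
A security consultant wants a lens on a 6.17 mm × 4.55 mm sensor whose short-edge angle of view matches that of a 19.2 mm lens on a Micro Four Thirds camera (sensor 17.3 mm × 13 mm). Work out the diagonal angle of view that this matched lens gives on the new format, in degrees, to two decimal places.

59.40°

Equal short-edge AOV ⇒ f₂ = f₁ · 4.55/13 = 19.2 × 0.35000 ≈ 6.7200 mm.
Sensor diagonal = √(6.17² + 4.55²) = √58.7714 ≈ 7.6663 mm.
Diagonal AOV on the new format = 2·arctan(7.6663 / (2 × 6.7200)) = 2·arctan(0.57041) ≈ 59.4014°.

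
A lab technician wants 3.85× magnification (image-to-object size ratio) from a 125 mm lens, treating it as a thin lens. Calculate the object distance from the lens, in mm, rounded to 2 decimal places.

With m = dᵢ/dₒ and 1/f = 1/dₒ + 1/dᵢ, substituting dᵢ = m·dₒ gives 1/f = (1 + 1/m)/dₒ, hence dₒ = f·(1 + 1/m).
dₒ = 125 × (1 + 1/3.85) = 125 × 1.25974 ≈ 157.468 mm.

157.47 mm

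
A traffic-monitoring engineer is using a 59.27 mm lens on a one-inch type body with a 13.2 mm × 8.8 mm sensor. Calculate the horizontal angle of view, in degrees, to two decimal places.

Angle of view α = 2·arctan(w/2f) with w = 13.2 mm and f = 59.27 mm.
w/2f = 0.11135; arctan(0.11135) ≈ 6.3540°, so α ≈ 12.7080°.

12.71°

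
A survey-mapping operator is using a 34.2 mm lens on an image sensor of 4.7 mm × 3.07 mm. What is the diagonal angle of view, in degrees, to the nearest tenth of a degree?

9.4°

Sensor diagonal = √(4.7² + 3.07²) = √31.5149 ≈ 5.6138 mm.
Angle of view α = 2·arctan(d/2f) with d = 5.6138 mm and f = 34.2 mm.
d/2f = 0.08207; arctan(0.08207) ≈ 4.6919°, so α ≈ 9.3839°.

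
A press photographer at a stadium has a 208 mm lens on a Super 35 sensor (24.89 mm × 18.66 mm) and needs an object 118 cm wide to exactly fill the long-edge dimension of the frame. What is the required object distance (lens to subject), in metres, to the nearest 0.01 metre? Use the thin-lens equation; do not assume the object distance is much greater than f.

W: 118 cm = 1180 mm.
Magnification m = w/W = dᵢ/dₒ; combined with 1/f = 1/dₒ + 1/dᵢ this gives dₒ = f·(1 + W/w).
dₒ = 208 mm × (1 + 1180/24.89) = 208 × 48.4086 ≈ 10068.988 mm = 10.069 m.

10.07 m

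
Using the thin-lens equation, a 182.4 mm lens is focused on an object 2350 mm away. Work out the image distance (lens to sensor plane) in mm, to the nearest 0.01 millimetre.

197.75 mm

1/dᵢ = 1/f − 1/dₒ = 1/182.4 − 1/2350 = 0.0050569 mm⁻¹.
dᵢ = 1/0.0050569 ≈ 197.7487 mm.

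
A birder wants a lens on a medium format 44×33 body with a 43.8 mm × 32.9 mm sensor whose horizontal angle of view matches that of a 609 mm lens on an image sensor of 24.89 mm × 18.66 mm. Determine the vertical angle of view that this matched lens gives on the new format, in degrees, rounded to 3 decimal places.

1.759°

Equal horizontal AOV ⇒ f₂ = f₁ · 43.8/24.89 = 609 × 1.75974 ≈ 1071.6834 mm.
Vertical AOV on the new format = 2·arctan(32.9 / (2 × 1071.6834)) = 2·arctan(0.01535) ≈ 1.7588°.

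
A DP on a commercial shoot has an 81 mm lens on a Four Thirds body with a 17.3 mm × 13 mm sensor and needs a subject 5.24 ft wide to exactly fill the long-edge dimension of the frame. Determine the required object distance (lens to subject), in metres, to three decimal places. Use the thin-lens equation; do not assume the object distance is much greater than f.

W: 5.24 ft × 304.8 mm/ft = 1597.15 mm.
Magnification m = w/W = dᵢ/dₒ; combined with 1/f = 1/dₒ + 1/dᵢ this gives dₒ = f·(1 + W/w).
dₒ = 81 mm × (1 + 1597.15/17.3) = 81 × 93.3209 ≈ 7558.995 mm = 7.55899 m.

7.559 m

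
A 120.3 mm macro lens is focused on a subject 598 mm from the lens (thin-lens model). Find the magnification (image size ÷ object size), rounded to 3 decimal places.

0.252×

Thin lens: 1/f = 1/dₒ + 1/dᵢ → 1/dᵢ = 1/120.3 − 1/598 = 0.0066403 mm⁻¹, so dᵢ ≈ 150.5954 mm.
Magnification m = dᵢ/dₒ = 150.5954/598 ≈ 0.25183.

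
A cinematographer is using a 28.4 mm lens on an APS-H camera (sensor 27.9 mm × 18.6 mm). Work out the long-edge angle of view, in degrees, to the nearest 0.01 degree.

Angle of view α = 2·arctan(w/2f) with w = 27.9 mm and f = 28.4 mm.
w/2f = 0.49120; arctan(0.49120) ≈ 26.1601°, so α ≈ 52.3203°.

52.32°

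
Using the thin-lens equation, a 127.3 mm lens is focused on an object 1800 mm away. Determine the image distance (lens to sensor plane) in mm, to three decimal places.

136.988 mm

1/dᵢ = 1/f − 1/dₒ = 1/127.3 − 1/1800 = 0.0072999 mm⁻¹.
dᵢ = 1/0.0072999 ≈ 136.9881 mm.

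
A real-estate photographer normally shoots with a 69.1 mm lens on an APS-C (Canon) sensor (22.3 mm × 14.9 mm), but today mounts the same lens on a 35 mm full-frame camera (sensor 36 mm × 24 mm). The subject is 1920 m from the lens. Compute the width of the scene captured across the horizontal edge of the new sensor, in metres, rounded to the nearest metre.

The focal length stays 69.1 mm; the relevant sensor dimension is now w = 36 mm. Object distance dₒ = 1920 m = 1.92e+06 mm.
Thin-lens field width W = w·(dₒ − f)/f = 36 × (1.92e+06 − 69.1)/69.1 ≈ 1000253.436 mm = 1000.25 m.

1000 m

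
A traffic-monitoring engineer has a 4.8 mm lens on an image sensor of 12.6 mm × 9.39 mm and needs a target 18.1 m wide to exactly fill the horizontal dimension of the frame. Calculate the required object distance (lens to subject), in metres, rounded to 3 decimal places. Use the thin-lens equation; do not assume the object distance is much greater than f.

W: 18.1 m = 18100 mm.
Magnification m = w/W = dᵢ/dₒ; combined with 1/f = 1/dₒ + 1/dᵢ this gives dₒ = f·(1 + W/w).
dₒ = 4.8 mm × (1 + 18100/12.6) = 4.8 × 1437.5079 ≈ 6900.038 mm = 6.90004 m.

6.900 m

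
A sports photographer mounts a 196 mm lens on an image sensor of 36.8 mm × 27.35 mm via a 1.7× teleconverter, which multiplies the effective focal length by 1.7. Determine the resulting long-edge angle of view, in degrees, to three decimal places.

6.322°

Effective focal length f = 196 × 1.7 = 333.2 mm.
α = 2·arctan(36.8 / (2 × 333.2)) = 2·arctan(0.05522) ≈ 6.3216°.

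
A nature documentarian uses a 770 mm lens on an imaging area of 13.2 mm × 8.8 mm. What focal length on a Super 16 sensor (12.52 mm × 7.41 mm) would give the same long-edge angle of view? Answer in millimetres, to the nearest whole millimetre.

Equal angle of view means equal width/f ratio, so f₂ = f₁ · (width₂/width₁) = 770 × 12.52/13.2.
f₂ = 770 × 0.94848 ≈ 730.333 mm.

730 mm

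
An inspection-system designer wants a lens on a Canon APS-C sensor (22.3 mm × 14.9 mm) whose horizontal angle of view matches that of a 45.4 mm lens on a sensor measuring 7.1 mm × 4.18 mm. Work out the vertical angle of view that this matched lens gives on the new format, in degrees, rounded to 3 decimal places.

Equal horizontal AOV ⇒ f₂ = f₁ · 22.3/7.1 = 45.4 × 3.14085 ≈ 142.5944 mm.
Vertical AOV on the new format = 2·arctan(14.9 / (2 × 142.5944)) = 2·arctan(0.05225) ≈ 5.9815°.

5.982°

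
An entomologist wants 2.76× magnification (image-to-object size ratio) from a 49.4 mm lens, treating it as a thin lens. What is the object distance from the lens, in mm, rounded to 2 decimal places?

With m = dᵢ/dₒ and 1/f = 1/dₒ + 1/dᵢ, substituting dᵢ = m·dₒ gives 1/f = (1 + 1/m)/dₒ, hence dₒ = f·(1 + 1/m).
dₒ = 49.4 × (1 + 1/2.76) = 49.4 × 1.36232 ≈ 67.299 mm.

67.30 mm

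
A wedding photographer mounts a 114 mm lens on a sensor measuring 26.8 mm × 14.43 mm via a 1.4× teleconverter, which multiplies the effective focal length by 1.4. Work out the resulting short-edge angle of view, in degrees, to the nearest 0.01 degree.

5.18°

Effective focal length f = 114 × 1.4 = 159.6 mm.
α = 2·arctan(14.43 / (2 × 159.6)) = 2·arctan(0.04521) ≈ 5.1768°.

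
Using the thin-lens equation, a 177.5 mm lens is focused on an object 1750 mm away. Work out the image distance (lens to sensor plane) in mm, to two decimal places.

1/dᵢ = 1/f − 1/dₒ = 1/177.5 − 1/1750 = 0.0050624 mm⁻¹.
dᵢ = 1/0.0050624 ≈ 197.5358 mm.

197.54 mm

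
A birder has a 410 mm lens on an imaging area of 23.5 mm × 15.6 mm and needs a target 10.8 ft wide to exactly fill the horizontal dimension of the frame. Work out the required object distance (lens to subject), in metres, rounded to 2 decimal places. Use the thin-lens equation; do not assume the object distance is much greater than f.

57.84 m

W: 10.8 ft × 304.8 mm/ft = 3291.84 mm.
Magnification m = w/W = dᵢ/dₒ; combined with 1/f = 1/dₒ + 1/dᵢ this gives dₒ = f·(1 + W/w).
dₒ = 410 mm × (1 + 3291.84/23.5) = 410 × 141.0783 ≈ 57842.100 mm = 57.8421 m.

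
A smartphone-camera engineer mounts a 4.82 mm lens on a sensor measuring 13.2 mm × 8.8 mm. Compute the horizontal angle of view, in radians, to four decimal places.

1.8800 rad

Angle of view α = 2·arctan(w/2f) with w = 13.2 mm and f = 4.82 mm.
w/2f = 1.36929; arctan(1.36929) ≈ 0.9400 rad, so α ≈ 1.8800 rad.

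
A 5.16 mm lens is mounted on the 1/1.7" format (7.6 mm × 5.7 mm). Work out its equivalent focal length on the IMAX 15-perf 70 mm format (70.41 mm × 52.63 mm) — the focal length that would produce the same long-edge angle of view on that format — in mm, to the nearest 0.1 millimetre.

Equal angle of view means equal width/f ratio, so f₂ = f₁ · (width₂/width₁) = 5.16 × 70.41/7.6.
f₂ = 5.16 × 9.26447 ≈ 47.805 mm.

47.8 mm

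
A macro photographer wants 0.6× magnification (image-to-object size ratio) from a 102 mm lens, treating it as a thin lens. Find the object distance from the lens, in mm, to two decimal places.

272.00 mm

With m = dᵢ/dₒ and 1/f = 1/dₒ + 1/dᵢ, substituting dᵢ = m·dₒ gives 1/f = (1 + 1/m)/dₒ, hence dₒ = f·(1 + 1/m).
dₒ = 102 × (1 + 1/0.6) = 102 × 2.66667 ≈ 272.000 mm.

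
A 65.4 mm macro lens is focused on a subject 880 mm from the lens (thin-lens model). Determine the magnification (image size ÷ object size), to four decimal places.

0.0803×

Thin lens: 1/f = 1/dₒ + 1/dᵢ → 1/dᵢ = 1/65.4 − 1/880 = 0.0141542 mm⁻¹, so dᵢ ≈ 70.6506 mm.
Magnification m = dᵢ/dₒ = 70.6506/880 ≈ 0.08028.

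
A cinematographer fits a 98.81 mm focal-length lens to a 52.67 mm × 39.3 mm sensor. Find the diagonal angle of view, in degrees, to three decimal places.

Sensor diagonal = √(52.67² + 39.3²) = √4318.6189 ≈ 65.7162 mm.
Angle of view α = 2·arctan(d/2f) with d = 65.7162 mm and f = 98.81 mm.
d/2f = 0.33254; arctan(0.33254) ≈ 18.3939°, so α ≈ 36.7879°.

36.788°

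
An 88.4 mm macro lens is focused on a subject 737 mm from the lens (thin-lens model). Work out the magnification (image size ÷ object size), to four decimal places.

0.1363×

Thin lens: 1/f = 1/dₒ + 1/dᵢ → 1/dᵢ = 1/88.4 − 1/737 = 0.0099554 mm⁻¹, so dᵢ ≈ 100.4484 mm.
Magnification m = dᵢ/dₒ = 100.4484/737 ≈ 0.13629.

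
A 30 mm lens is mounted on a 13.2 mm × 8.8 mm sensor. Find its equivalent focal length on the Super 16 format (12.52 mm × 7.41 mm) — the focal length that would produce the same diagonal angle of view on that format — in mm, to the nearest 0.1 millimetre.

Sensor diagonal = √(13.2² + 8.8²) = √251.6800 ≈ 15.8644 mm.
Sensor diagonal = √(12.52² + 7.41²) = √211.6585 ≈ 14.5485 mm.
Equal angle of view means equal diagonal/f ratio, so f₂ = f₁ · (diagonal₂/diagonal₁) = 30 × 14.5485/15.8644.
f₂ = 30 × 0.91705 ≈ 27.512 mm.

27.5 mm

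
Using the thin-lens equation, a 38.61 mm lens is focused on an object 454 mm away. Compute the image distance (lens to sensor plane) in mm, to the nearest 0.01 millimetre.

1/dᵢ = 1/f − 1/dₒ = 1/38.61 − 1/454 = 0.0236974 mm⁻¹.
dᵢ = 1/0.0236974 ≈ 42.1988 mm.

42.20 mm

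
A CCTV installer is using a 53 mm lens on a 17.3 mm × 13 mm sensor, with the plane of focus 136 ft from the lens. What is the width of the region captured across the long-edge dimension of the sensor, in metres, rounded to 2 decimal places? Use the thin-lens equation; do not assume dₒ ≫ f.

dₒ: 136 ft × 304.8 mm/ft = 41452.80 mm.
Similar triangles through the lens centre give W/dₒ = w/dᵢ; with 1/f = 1/dₒ + 1/dᵢ this gives W = w·(dₒ − f)/f.
W = 17.3 mm × (41452.8 − 53) / 53 = 17.3 × 781.1283 ≈ 13513.519 mm = 13.5135 m.

13.51 m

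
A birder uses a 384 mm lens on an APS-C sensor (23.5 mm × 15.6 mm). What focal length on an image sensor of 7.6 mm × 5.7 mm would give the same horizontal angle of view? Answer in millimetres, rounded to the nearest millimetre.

Equal angle of view means equal width/f ratio, so f₂ = f₁ · (width₂/width₁) = 384 × 7.6/23.5.
f₂ = 384 × 0.32340 ≈ 124.187 mm.

124 mm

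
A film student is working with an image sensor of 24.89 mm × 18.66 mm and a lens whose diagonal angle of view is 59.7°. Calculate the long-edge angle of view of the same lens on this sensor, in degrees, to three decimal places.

Sensor diagonal = √(24.89² + 18.66²) = √967.7077 ≈ 31.1080 mm.
From the diagonal AOV: f = 31.1080 / (2·tan(29.85°)) = 31.1080 / 1.14773 ≈ 27.1039 mm.
Long-edge AOV = 2·arctan(24.89 / (2 × 27.1039)) = 2·arctan(0.45916) ≈ 49.3252°.

49.325°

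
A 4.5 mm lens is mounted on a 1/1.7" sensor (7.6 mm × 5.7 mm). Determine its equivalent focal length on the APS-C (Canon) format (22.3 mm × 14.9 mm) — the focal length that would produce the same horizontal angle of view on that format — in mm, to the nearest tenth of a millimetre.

Equal angle of view means equal width/f ratio, so f₂ = f₁ · (width₂/width₁) = 4.5 × 22.3/7.6.
f₂ = 4.5 × 2.93421 ≈ 13.204 mm.

13.2 mm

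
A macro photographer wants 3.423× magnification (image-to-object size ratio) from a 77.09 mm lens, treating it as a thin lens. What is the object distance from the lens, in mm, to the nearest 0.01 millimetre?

99.61 mm

With m = dᵢ/dₒ and 1/f = 1/dₒ + 1/dᵢ, substituting dᵢ = m·dₒ gives 1/f = (1 + 1/m)/dₒ, hence dₒ = f·(1 + 1/m).
dₒ = 77.09 × (1 + 1/3.423) = 77.09 × 1.29214 ≈ 99.611 mm.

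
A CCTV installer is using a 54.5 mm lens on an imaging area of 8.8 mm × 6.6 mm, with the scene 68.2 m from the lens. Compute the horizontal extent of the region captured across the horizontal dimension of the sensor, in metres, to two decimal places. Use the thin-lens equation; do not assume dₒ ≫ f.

dₒ: 68.2 m = 68200 mm.
Similar triangles through the lens centre give W/dₒ = w/dᵢ; with 1/f = 1/dₒ + 1/dᵢ this gives W = w·(dₒ − f)/f.
W = 8.8 mm × (68200 − 54.5) / 54.5 = 8.8 × 1250.3761 ≈ 11003.310 mm = 11.0033 m.

11.00 m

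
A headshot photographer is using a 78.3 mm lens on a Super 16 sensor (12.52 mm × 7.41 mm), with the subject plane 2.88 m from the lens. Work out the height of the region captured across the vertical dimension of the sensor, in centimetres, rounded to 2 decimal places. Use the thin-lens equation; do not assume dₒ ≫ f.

dₒ: 2.88 m = 2880 mm.
Similar triangles through the lens centre give W/dₒ = h/dᵢ; with 1/f = 1/dₒ + 1/dᵢ this gives W = h·(dₒ − f)/f.
W = 7.41 mm × (2880 − 78.3) / 78.3 = 7.41 × 35.7816 ≈ 265.142 mm = 26.5142 cm.

26.51 cm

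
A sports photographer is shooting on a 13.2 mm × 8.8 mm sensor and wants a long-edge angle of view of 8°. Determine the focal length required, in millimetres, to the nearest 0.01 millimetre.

From α = 2·arctan(w/2f) we get f = w / (2·tan(α/2)).
With w = 13.2 mm and α/2 = 4°, tan(α/2) ≈ 0.06993, so f ≈ 13.2 / 0.13985 ≈ 94.3844 mm.

94.38 mm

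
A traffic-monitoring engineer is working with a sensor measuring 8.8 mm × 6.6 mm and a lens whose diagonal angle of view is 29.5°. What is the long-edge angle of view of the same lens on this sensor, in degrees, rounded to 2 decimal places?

23.79°

Sensor diagonal = √(8.8² + 6.6²) = √121.0000 ≈ 11.0000 mm.
From the diagonal AOV: f = 11.0000 / (2·tan(14.75°)) = 11.0000 / 0.52656 ≈ 20.8905 mm.
Long-edge AOV = 2·arctan(8.8 / (2 × 20.8905)) = 2·arctan(0.21062) ≈ 23.7879°.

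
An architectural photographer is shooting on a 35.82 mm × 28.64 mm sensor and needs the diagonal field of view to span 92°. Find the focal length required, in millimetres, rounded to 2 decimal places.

Sensor diagonal = √(35.82² + 28.64²) = √2103.3220 ≈ 45.8620 mm.
From α = 2·arctan(d/2f) we get f = d / (2·tan(α/2)).
With d = 45.8620 mm and α/2 = 46°, tan(α/2) ≈ 1.03553, so f ≈ 45.8620 / 2.07106 ≈ 22.1442 mm.

22.14 mm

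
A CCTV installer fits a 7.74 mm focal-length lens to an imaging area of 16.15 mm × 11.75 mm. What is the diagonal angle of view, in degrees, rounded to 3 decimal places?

104.443°

Sensor diagonal = √(16.15² + 11.75²) = √398.8850 ≈ 19.9721 mm.
Angle of view α = 2·arctan(d/2f) with d = 19.9721 mm and f = 7.74 mm.
d/2f = 1.29019; arctan(1.29019) ≈ 52.2214°, so α ≈ 104.4428°.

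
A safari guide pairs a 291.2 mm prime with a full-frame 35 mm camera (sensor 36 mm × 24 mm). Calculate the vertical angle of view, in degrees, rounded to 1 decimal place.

4.7°

Angle of view α = 2·arctan(h/2f) with h = 24 mm and f = 291.2 mm.
h/2f = 0.04121; arctan(0.04121) ≈ 2.3598°, so α ≈ 4.7195°.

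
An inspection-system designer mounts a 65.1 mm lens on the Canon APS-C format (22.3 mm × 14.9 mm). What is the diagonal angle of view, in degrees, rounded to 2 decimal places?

23.28°

Sensor diagonal = √(22.3² + 14.9²) = √719.3000 ≈ 26.8198 mm.
Angle of view α = 2·arctan(d/2f) with d = 26.8198 mm and f = 65.1 mm.
d/2f = 0.20599; arctan(0.20599) ≈ 11.6395°, so α ≈ 23.2790°.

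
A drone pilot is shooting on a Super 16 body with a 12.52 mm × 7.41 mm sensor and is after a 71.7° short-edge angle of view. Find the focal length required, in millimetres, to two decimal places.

From α = 2·arctan(h/2f) we get f = h / (2·tan(α/2)).
With h = 7.41 mm and α/2 = 35.85°, tan(α/2) ≈ 0.72255, so f ≈ 7.41 / 1.44510 ≈ 5.1277 mm.

5.13 mm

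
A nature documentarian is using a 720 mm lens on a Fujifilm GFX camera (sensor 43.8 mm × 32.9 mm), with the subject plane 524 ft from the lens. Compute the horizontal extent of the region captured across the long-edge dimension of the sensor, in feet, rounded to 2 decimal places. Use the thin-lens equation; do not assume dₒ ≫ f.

dₒ: 524 ft × 304.8 mm/ft = 159715.19 mm.
Similar triangles through the lens centre give W/dₒ = w/dᵢ; with 1/f = 1/dₒ + 1/dᵢ this gives W = w·(dₒ − f)/f.
W = 43.8 mm × (159715 − 720) / 720 = 43.8 × 220.8267 ≈ 9672.208 mm = 9672.208/304.8 ft = 31.733 ft.

31.73 ft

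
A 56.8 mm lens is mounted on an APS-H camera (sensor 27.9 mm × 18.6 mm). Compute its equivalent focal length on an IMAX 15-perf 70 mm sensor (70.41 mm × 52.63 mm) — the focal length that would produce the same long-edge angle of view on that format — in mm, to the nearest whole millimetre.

Equal angle of view means equal width/f ratio, so f₂ = f₁ · (width₂/width₁) = 56.8 × 70.41/27.9.
f₂ = 56.8 × 2.52366 ≈ 143.344 mm.

143 mm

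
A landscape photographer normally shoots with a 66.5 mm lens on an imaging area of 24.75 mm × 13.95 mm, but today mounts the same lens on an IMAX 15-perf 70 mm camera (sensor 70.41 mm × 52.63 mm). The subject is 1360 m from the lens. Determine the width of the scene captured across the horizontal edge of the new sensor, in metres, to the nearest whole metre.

The focal length stays 66.5 mm; the relevant sensor dimension is now w = 70.41 mm. Object distance dₒ = 1360 m = 1.36e+06 mm.
Thin-lens field width W = w·(dₒ − f)/f = 70.41 × (1.36e+06 − 66.5)/66.5 ≈ 1439893.500 mm = 1439.89 m.

1440 m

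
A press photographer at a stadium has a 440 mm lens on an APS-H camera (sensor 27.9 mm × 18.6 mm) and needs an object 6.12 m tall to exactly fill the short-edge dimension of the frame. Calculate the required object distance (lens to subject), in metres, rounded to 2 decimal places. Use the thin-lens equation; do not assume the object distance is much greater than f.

145.21 m

W: 6.12 m = 6120 mm.
Magnification m = h/W = dᵢ/dₒ; combined with 1/f = 1/dₒ + 1/dᵢ this gives dₒ = f·(1 + W/h).
dₒ = 440 mm × (1 + 6120/18.6) = 440 × 330.0323 ≈ 145214.194 mm = 145.214 m.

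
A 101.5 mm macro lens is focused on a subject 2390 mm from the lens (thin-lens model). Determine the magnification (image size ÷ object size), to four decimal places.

Thin lens: 1/f = 1/dₒ + 1/dᵢ → 1/dᵢ = 1/101.5 − 1/2390 = 0.0094338 mm⁻¹, so dᵢ ≈ 106.0017 mm.
Magnification m = dᵢ/dₒ = 106.0017/2390 ≈ 0.04435.

0.0444×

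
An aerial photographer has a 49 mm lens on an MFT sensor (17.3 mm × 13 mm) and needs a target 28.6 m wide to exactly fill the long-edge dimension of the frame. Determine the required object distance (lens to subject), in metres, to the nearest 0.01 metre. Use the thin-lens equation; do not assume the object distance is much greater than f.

W: 28.6 m = 28600 mm.
Magnification m = w/W = dᵢ/dₒ; combined with 1/f = 1/dₒ + 1/dᵢ this gives dₒ = f·(1 + W/w).
dₒ = 49 mm × (1 + 28600/17.3) = 49 × 1654.1792 ≈ 81054.780 mm = 81.0548 m.

81.05 m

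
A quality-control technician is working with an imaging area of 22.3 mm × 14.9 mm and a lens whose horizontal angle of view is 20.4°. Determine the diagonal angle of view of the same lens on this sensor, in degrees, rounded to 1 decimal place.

24.4°

From the horizontal AOV: f = 22.3 / (2·tan(10.2°)) = 22.3 / 0.35986 ≈ 61.9691 mm.
Sensor diagonal = √(22.3² + 14.9²) = √719.3000 ≈ 26.8198 mm.
Diagonal AOV = 2·arctan(26.8198 / (2 × 61.9691)) = 2·arctan(0.21640) ≈ 24.4207°.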